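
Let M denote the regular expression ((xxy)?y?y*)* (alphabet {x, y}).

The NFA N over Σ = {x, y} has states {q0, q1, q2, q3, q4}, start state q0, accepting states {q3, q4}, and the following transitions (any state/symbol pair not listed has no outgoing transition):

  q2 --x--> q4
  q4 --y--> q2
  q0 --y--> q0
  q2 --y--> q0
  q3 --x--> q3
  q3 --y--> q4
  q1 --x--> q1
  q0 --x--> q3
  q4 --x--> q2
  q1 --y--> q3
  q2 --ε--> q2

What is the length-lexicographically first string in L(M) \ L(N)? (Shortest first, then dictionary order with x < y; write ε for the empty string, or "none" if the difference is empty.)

ε

The empty string ε is accepted by M but not by N.
Since ε is the unique shortest string, it is the required witness.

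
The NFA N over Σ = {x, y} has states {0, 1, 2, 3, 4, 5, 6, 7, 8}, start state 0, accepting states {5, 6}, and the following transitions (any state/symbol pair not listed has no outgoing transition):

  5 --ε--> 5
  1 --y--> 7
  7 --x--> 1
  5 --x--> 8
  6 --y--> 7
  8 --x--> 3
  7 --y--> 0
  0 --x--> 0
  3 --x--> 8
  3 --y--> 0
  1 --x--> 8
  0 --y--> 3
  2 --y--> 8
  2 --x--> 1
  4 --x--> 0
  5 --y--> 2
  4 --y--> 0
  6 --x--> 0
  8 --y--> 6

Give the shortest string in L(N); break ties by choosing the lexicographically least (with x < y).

yxy

A breadth-first search from 0 reaches an accepting state first via the path 0 → 3 → 8 → 6 on input yxy.
No string of length < 3 is accepted (BFS exhausts all shorter strings without reaching an accepting state), and yxy is the lexicographically least accepting string of length 3.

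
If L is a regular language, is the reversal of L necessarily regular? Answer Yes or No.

Yes

Reverse every transition of an NFA for L, make the old start state the unique accepting state, and add a fresh start state with ε-moves to the old accepting states; this NFA accepts Lᴿ.
So the regular languages are closed under reversal.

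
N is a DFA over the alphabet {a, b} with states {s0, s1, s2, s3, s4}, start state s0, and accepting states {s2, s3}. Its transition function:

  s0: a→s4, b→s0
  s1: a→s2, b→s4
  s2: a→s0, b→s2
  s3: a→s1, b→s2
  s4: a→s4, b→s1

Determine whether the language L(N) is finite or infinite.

State s0 is reachable from the start and can reach an accepting state, and it lies on the cycle s0 → s0.
Traversing that cycle any number of times yields accepted strings of unbounded length, so the language is infinite.

infinite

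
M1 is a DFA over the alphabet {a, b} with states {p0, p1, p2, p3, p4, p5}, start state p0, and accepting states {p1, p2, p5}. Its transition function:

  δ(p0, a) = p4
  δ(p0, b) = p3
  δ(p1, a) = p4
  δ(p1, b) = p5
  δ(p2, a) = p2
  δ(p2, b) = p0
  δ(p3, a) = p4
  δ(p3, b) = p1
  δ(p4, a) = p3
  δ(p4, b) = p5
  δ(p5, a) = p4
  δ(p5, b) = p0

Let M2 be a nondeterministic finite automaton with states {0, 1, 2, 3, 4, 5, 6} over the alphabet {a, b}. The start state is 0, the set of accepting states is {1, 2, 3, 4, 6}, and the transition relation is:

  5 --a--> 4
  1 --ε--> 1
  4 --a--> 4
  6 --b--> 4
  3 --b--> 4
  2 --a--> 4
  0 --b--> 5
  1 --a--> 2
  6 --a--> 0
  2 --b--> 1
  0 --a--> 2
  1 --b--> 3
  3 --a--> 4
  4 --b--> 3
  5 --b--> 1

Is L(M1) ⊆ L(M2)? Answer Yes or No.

Yes

Exploring the product automaton M1 × M2 from the start pair (p0, 0), following both machines on each input symbol, reaches 14 state pairs: (p0, 0), (p4, 2), (p3, 5), (p3, 4), (p5, 1), (p4, 4), (p1, 1), (p1, 3), (p0, 3), (p5, 3), (p5, 4), (p0, 4), (p3, 3), (p1, 4).
M1 accepts in {p1, p2, p5} and M2 accepts in {1, 2, 3, 4, 6}. The reachable pairs whose M1-component is accepting are (p5, 1), (p1, 1), (p1, 3), (p5, 3), (p5, 4), (p1, 4); in each of them the M2-component is accepting too, so the product for L(M1) \ L(M2) (M1-component accepting, M2-component rejecting) has no reachable accepting pair and the difference is empty.
Hence every string in L(M1) is also in L(M2).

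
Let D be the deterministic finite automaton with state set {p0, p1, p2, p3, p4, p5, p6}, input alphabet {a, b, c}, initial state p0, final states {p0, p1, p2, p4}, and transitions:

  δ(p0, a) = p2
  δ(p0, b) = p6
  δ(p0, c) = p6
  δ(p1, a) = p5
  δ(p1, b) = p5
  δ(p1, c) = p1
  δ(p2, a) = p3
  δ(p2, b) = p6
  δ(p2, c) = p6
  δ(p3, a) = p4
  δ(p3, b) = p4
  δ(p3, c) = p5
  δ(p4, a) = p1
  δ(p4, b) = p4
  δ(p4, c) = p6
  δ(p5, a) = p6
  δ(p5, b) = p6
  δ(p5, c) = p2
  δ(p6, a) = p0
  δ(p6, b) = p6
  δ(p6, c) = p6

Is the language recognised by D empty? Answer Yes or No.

The empty string ε is accepted: the run p0 ends in the accepting state p0.
Since at least one string is accepted, L(D) is not empty.

No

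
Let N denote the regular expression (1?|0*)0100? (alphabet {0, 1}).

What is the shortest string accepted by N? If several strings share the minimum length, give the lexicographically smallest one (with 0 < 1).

010

By inspection of the expression, no string of length less than 3 matches, and 010 is the lexicographically first match of length 3.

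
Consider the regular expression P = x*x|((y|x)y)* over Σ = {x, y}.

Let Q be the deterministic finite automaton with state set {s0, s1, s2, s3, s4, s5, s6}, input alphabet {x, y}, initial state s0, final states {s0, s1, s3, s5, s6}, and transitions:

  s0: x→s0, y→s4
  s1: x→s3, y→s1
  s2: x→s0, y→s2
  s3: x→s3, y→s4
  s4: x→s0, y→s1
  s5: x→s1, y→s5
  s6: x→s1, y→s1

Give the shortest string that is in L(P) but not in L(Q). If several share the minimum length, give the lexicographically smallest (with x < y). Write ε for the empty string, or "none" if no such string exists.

xy

The string xy is accepted by P but not by Q.
No shorter string lies in the difference, and xy is the lexicographically first length-2 string in L(P) \ L(Q).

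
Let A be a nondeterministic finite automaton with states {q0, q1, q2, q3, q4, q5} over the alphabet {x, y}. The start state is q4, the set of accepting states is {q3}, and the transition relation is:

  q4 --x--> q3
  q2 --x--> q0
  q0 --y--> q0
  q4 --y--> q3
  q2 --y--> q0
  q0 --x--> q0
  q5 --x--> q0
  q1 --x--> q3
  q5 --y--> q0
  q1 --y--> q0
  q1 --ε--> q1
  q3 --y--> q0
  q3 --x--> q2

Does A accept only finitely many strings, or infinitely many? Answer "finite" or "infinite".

The useful states (reachable from q4 and able to reach an accepting state) are {q3, q4}.
Restricted to these states the transition graph has no cycle, so every accepting path has bounded length and L is finite.

finite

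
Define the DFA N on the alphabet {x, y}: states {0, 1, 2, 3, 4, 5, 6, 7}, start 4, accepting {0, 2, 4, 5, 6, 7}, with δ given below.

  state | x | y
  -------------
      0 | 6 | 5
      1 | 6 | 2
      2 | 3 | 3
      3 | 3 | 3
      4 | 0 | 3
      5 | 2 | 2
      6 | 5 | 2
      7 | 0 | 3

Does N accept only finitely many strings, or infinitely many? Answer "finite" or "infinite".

The useful states (reachable from 4 and able to reach an accepting state) are {0, 2, 4, 5, 6}.
Restricted to these states the transition graph has no cycle, so every accepting path has bounded length and L is finite.

finite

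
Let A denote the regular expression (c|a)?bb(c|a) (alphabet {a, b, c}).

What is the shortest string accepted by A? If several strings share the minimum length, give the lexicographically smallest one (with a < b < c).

bba

By inspection of the expression, no string of length less than 3 matches, and bba is the lexicographically first match of length 3.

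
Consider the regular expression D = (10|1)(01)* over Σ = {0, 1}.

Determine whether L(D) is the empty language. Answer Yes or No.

The string 1 matches the expression, so it belongs to L(D).
Since L(D) contains at least one string, it is not empty.

No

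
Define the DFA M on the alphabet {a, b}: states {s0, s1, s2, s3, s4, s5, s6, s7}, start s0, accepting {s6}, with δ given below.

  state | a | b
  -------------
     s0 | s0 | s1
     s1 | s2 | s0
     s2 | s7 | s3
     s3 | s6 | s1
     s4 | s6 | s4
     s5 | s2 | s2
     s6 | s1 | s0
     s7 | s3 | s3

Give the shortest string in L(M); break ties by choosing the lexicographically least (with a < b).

baba

A breadth-first search from s0 reaches an accepting state first via the path s0 → s1 → s2 → s3 → s6 on input baba.
No string of length < 4 is accepted (BFS exhausts all shorter strings without reaching an accepting state), and baba is the lexicographically least accepting string of length 4.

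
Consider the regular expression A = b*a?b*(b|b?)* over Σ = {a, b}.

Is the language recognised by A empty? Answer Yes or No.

No

The empty string ε matches the expression, so it belongs to L(A).
Since L(A) contains at least one string, it is not empty.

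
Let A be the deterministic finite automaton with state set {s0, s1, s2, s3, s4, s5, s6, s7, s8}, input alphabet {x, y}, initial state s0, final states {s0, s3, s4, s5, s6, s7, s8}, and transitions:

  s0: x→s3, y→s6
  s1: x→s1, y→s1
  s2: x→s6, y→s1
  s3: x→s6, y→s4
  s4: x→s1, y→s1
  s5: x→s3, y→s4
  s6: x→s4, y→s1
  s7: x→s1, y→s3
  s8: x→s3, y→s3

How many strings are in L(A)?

The useful subgraph on states {s0, s3, s4, s6} is acyclic, so L(A) is finite; the longest accepting path visits 4 useful states, giving maximum string length 3.
Counting accepting paths from s0 by length: 1 of length 0, 2 of length 1, 3 of length 2, 1 of length 3. Total 7.

7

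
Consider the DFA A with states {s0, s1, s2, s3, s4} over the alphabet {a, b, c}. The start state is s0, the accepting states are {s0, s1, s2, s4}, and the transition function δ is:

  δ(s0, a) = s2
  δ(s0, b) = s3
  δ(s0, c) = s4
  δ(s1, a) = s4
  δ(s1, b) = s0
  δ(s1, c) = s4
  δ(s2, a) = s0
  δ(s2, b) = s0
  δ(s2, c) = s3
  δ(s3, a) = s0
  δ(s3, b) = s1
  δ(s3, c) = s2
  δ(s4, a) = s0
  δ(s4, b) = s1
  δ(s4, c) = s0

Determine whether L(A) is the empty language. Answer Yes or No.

The empty string ε is accepted: the run s0 ends in the accepting state s0.
Since at least one string is accepted, L(A) is not empty.

No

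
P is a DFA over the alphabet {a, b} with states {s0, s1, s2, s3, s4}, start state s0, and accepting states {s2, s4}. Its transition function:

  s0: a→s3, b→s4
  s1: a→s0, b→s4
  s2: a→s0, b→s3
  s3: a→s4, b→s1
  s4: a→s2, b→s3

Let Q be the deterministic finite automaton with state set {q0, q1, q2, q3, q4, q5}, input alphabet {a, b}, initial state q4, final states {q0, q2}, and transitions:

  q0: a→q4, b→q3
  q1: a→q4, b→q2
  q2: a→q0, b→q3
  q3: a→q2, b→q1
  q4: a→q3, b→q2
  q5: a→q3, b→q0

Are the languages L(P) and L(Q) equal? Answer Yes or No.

Exploring the product automaton P × Q from the start pair (s0, q4), following both machines on each input symbol, reaches 5 state pairs: (s0, q4), (s3, q3), (s4, q2), (s1, q1), (s2, q0).
P accepts in {s2, s4} and Q accepts in {q0, q2}. In every reachable pair the two components are either both accepting — (s4, q2), (s2, q0) — or both non-accepting, so no string is accepted by exactly one of the machines: L(P) \ L(Q) and L(Q) \ L(P) are both empty.
Hence every string is accepted by P iff it is accepted by Q, and the two languages coincide.

Yes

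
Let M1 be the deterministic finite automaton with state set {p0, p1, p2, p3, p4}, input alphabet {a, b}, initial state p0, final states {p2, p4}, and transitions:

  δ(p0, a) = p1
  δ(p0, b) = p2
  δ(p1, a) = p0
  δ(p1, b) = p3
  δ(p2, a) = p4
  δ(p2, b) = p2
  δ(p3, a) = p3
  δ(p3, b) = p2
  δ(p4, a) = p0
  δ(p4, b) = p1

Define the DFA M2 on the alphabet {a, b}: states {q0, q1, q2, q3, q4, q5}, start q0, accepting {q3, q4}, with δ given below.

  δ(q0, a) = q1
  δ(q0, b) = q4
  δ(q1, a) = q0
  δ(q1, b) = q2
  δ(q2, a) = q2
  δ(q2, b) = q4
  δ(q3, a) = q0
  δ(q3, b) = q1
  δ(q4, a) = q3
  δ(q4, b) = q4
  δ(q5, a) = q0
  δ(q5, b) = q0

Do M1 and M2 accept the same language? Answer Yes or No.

Yes

Exploring the product automaton M1 × M2 from the start pair (p0, q0), following both machines on each input symbol, reaches 5 state pairs: (p0, q0), (p1, q1), (p2, q4), (p3, q2), (p4, q3).
M1 accepts in {p2, p4} and M2 accepts in {q3, q4}. In every reachable pair the two components are either both accepting — (p2, q4), (p4, q3) — or both non-accepting, so no string is accepted by exactly one of the machines: L(M1) \ L(M2) and L(M2) \ L(M1) are both empty.
Hence every string is accepted by M1 iff it is accepted by M2, and the two languages coincide.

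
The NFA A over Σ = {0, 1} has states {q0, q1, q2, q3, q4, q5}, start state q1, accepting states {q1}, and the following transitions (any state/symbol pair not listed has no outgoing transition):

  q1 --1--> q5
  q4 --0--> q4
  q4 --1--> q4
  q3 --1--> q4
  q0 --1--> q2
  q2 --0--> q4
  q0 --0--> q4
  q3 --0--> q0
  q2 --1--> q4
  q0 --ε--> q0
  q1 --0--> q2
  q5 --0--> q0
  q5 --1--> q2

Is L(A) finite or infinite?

The useful states (reachable from q1 and able to reach an accepting state) are {q1}.
Restricted to these states the transition graph has no cycle, so every accepting path has bounded length and L is finite.

finite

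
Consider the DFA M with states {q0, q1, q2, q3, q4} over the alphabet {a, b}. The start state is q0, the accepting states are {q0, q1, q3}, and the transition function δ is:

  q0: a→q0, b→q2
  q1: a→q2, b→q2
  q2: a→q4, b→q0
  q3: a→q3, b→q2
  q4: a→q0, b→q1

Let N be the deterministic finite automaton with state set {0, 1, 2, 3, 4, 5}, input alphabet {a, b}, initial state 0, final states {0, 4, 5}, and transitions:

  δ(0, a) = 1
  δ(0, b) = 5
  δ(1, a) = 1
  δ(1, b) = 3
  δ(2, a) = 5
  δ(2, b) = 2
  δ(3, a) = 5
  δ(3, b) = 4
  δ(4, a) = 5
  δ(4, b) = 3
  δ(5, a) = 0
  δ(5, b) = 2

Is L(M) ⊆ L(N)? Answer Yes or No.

The string a is in L(M) but not in L(N).
So L(M) ⊄ L(N).

No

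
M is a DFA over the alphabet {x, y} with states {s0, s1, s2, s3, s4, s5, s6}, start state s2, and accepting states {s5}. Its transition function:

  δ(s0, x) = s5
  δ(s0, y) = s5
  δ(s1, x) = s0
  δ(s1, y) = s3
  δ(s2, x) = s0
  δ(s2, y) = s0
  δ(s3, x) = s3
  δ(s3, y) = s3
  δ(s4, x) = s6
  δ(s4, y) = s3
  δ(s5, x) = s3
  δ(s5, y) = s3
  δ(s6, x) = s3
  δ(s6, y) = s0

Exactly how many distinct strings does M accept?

The useful subgraph on states {s0, s2, s5} is acyclic, so L(M) is finite; the longest accepting path visits 3 useful states, giving maximum string length 2.
Counting accepting paths from s2 by length: 4 of length 2. Total 4.

4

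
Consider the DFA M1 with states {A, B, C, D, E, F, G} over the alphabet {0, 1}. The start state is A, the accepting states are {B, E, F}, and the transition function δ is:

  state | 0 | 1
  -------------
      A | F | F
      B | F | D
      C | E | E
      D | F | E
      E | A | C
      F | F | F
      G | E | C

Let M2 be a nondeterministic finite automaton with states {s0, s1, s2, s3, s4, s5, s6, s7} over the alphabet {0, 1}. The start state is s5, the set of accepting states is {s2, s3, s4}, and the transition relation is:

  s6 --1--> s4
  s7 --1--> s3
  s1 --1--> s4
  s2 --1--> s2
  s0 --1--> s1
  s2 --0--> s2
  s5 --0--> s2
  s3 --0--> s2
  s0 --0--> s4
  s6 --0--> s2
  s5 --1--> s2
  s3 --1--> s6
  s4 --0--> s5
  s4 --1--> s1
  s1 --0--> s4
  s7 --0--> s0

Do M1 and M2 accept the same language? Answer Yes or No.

Yes

Exploring the product automaton M1 × M2 from the start pair (A, s5), following both machines on each input symbol, reaches 2 state pairs: (A, s5), (F, s2).
M1 accepts in {B, E, F} and M2 accepts in {s2, s3, s4}. In every reachable pair the two components are either both accepting — (F, s2) — or both non-accepting, so no string is accepted by exactly one of the machines: L(M1) \ L(M2) and L(M2) \ L(M1) are both empty.
Hence every string is accepted by M1 iff it is accepted by M2, and the two languages coincide.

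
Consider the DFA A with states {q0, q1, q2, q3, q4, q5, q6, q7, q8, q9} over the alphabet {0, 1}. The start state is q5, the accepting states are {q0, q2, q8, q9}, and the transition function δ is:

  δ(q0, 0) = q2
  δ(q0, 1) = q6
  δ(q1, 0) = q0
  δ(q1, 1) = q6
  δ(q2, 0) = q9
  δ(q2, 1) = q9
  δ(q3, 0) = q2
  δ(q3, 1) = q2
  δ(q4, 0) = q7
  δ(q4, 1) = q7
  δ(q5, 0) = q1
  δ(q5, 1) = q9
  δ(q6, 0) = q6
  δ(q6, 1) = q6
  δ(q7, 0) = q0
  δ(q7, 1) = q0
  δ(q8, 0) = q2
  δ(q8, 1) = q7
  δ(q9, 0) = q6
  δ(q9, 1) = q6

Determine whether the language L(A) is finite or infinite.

The useful states (reachable from q5 and able to reach an accepting state) are {q0, q1, q2, q5, q9}.
Restricted to these states the transition graph has no cycle, so every accepting path has bounded length and L is finite.

finite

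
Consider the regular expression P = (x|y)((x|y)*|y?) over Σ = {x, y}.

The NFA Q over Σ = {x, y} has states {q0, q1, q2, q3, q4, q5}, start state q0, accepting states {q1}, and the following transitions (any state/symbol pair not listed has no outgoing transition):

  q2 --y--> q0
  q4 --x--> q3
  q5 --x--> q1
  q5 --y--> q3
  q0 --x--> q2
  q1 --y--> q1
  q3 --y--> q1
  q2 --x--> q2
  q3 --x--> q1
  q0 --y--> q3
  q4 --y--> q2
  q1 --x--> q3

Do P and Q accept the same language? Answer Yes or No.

No

The string x is accepted by P but rejected by Q.
So L(P) ≠ L(Q).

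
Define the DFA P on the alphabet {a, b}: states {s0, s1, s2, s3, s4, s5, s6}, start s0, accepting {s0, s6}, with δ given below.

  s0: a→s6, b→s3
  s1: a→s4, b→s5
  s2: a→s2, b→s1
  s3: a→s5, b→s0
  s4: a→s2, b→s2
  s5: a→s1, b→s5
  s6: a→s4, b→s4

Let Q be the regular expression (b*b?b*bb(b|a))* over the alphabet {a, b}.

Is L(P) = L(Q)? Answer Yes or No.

The string a is accepted by P but rejected by Q.
So L(P) ≠ L(Q).

No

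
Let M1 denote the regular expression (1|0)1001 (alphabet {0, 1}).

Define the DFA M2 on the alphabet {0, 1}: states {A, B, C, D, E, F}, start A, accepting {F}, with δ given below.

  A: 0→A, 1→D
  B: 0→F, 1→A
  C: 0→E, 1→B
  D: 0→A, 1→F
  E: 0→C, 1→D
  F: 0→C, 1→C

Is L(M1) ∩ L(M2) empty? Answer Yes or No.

Yes

Converting the expression M1 to a DFA (subset construction, then merging equivalent states) gives the minimal DFA with states {r0, r1, r2, r3, r4, r5, r6}, start state r0, accepting states {r6} and transitions r0: 0→r1, 1→r1; r1: 0→r2, 1→r3; r2: 0→r2, 1→r2; r3: 0→r4, 1→r2; r4: 0→r5, 1→r2; r5: 0→r2, 1→r6; r6: 0→r2, 1→r2.
Exploring the product automaton M1 × M2 from the start pair (r0, A), following both machines on each input symbol, reaches 16 state pairs: (r0, A), (r1, A), (r1, D), (r2, A), (r3, D), (r3, F), (r2, D), (r4, A), (r2, F), (r4, C), (r2, C), (r5, A), (r5, E), (r2, B), (r2, E), (r6, D).
M1 accepts in {r6} and M2 accepts in {F}; no reachable pair has both components accepting, so no string drives both machines to acceptance simultaneously and L(M1) ∩ L(M2) = ∅.
So no string is accepted by both, and the intersection is empty.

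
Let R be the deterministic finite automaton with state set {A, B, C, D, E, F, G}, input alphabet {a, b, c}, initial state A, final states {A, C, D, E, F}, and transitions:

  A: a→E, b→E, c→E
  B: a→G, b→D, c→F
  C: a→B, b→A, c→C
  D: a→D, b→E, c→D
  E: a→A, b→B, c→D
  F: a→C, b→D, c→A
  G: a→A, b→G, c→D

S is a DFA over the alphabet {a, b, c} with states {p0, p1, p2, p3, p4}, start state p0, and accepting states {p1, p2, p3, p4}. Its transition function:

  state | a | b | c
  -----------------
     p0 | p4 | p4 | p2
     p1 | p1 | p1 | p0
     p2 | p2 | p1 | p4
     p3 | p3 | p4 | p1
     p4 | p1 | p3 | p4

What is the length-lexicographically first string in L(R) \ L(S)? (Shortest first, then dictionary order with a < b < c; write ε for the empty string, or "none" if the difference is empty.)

The empty string ε is accepted by R but not by S.
Since ε is the unique shortest string, it is the required witness.

ε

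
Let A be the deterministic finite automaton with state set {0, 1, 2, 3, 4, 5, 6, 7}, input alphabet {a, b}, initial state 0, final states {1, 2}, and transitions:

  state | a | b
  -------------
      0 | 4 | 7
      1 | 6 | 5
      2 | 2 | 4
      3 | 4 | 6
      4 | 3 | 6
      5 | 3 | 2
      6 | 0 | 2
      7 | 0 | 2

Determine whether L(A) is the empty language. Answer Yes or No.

The string bb is accepted: the run 0 → 7 → 2 ends in the accepting state 2.
Since at least one string is accepted, L(A) is not empty.

No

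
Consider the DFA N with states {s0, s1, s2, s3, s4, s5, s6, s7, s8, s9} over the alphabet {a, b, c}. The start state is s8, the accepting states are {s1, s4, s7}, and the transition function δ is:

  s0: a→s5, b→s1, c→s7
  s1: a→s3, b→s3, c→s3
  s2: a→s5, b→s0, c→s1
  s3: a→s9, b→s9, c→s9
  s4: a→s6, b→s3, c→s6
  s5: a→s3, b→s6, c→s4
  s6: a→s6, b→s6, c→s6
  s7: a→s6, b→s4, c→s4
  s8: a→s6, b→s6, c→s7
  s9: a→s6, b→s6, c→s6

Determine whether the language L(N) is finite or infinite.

The useful states (reachable from s8 and able to reach an accepting state) are {s4, s7, s8}.
Restricted to these states the transition graph has no cycle, so every accepting path has bounded length and L is finite.

finite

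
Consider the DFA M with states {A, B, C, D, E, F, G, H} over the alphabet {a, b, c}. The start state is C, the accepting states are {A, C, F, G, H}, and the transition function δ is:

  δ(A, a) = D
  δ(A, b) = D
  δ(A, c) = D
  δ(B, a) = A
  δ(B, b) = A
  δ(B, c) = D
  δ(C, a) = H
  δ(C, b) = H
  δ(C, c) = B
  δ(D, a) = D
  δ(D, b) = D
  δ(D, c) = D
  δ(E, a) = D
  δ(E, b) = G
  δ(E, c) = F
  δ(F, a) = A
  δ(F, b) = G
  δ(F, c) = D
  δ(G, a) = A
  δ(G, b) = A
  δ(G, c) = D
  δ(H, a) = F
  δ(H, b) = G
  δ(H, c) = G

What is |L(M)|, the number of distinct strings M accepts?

27

The useful subgraph on states {A, B, C, F, G, H} is acyclic, so L(M) is finite; the longest accepting path visits 5 useful states, giving maximum string length 4.
Counting accepting paths from C by length: 1 of length 0, 2 of length 1, 8 of length 2, 12 of length 3, 4 of length 4. Total 27.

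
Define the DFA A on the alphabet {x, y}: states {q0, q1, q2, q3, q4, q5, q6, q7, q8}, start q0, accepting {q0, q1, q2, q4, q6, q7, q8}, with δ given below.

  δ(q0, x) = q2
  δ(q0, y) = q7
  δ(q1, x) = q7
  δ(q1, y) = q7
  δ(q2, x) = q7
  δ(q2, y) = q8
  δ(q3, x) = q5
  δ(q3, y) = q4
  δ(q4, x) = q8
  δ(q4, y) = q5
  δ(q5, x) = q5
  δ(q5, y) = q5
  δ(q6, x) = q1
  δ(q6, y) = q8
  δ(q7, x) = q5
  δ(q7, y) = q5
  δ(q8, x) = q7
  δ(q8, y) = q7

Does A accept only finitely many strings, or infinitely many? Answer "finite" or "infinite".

The useful states (reachable from q0 and able to reach an accepting state) are {q0, q2, q7, q8}.
Restricted to these states the transition graph has no cycle, so every accepting path has bounded length and L is finite.

finite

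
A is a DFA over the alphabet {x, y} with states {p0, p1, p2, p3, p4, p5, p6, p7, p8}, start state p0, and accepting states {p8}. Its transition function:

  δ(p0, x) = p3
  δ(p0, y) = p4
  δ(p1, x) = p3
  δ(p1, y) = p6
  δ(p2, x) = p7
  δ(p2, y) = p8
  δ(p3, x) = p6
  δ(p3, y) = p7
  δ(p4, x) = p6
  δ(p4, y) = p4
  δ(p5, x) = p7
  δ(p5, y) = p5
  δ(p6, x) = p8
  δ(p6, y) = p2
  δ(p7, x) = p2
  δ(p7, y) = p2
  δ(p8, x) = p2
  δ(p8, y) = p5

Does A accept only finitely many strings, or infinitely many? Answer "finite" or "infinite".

State p8 is reachable from the start and can reach an accepting state, and it lies on the cycle p8 → p2 → p8.
Traversing that cycle any number of times yields accepted strings of unbounded length, so the language is infinite.

infinite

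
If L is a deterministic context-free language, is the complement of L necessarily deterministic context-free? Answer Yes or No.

A deterministic PDA can be normalised so that it always reads its entire input (no blocking, no infinite ε-loops) and records in its finite control whether it has passed through an accepting state since the last input symbol was consumed; inverting that end-of-input verdict yields a DPDA for the complement.
So the deterministic context-free languages are closed under complement.

Yes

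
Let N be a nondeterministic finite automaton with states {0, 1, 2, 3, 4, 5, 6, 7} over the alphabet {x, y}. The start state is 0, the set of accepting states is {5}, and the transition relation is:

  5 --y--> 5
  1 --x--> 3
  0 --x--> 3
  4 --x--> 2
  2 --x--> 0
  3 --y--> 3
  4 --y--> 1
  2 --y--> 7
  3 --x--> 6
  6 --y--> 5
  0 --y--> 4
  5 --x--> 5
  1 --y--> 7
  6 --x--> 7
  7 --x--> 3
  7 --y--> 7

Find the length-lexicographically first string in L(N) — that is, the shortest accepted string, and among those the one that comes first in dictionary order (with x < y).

A breadth-first search from 0 reaches an accepting state first via the path 0 → 3 → 6 → 5 on input xxy.
No string of length < 3 is accepted (BFS exhausts all shorter strings without reaching an accepting state), and xxy is the lexicographically least accepting string of length 3.

xxy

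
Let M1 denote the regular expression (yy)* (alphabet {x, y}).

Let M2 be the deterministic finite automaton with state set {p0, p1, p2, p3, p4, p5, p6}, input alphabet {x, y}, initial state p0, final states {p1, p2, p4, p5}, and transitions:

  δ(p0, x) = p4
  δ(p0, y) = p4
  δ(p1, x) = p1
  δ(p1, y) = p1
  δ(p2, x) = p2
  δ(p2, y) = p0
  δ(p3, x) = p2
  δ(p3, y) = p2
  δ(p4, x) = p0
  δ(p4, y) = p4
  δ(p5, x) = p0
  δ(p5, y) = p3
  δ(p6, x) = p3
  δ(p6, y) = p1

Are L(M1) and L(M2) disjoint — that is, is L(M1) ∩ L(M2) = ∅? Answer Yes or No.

The string yy is accepted by both M1 and M2.
Hence L(M1) ∩ L(M2) ≠ ∅.

No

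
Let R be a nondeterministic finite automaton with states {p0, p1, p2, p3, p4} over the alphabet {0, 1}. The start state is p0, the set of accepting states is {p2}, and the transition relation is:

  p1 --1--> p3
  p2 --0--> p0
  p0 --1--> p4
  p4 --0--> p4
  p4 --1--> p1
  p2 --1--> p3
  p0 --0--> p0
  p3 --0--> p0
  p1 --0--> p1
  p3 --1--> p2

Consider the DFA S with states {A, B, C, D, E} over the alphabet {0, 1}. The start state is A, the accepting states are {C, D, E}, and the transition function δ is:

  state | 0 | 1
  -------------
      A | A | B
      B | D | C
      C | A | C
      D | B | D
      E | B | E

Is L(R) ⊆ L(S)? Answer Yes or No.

Yes

Exploring the product automaton R × S from the start pair (p0, A), following both machines on each input symbol, reaches 16 state pairs: (p0, A), (p4, B), (p4, D), (p1, C), (p1, D), (p1, A), (p3, C), (p1, B), (p3, D), (p3, B), (p2, C), (p0, B), (p2, D), (p0, D), (p4, C), (p4, A).
R accepts in {p2} and S accepts in {C, D, E}. The reachable pairs whose R-component is accepting are (p2, C), (p2, D); in each of them the S-component is accepting too, so the product for L(R) \ L(S) (R-component accepting, S-component rejecting) has no reachable accepting pair and the difference is empty.
Hence every string in L(R) is also in L(S).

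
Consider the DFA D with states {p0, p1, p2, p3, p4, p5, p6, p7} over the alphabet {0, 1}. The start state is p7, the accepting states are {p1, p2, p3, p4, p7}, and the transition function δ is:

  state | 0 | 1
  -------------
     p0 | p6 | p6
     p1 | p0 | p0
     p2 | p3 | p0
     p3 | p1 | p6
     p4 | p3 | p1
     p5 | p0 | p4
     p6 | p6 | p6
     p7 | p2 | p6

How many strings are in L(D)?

4

The useful subgraph on states {p1, p2, p3, p7} is acyclic, so L(D) is finite; the longest accepting path visits 4 useful states, giving maximum string length 3.
Counting accepting paths from p7 by length: 1 of length 0, 1 of length 1, 1 of length 2, 1 of length 3. Total 4.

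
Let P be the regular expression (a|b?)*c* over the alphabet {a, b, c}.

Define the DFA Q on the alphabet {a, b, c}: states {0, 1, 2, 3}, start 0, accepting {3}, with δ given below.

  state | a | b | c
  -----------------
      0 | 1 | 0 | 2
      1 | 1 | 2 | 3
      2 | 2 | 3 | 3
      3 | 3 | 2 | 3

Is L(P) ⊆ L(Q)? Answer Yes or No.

No

The empty string ε is in L(P) but not in L(Q).
So L(P) ⊄ L(Q).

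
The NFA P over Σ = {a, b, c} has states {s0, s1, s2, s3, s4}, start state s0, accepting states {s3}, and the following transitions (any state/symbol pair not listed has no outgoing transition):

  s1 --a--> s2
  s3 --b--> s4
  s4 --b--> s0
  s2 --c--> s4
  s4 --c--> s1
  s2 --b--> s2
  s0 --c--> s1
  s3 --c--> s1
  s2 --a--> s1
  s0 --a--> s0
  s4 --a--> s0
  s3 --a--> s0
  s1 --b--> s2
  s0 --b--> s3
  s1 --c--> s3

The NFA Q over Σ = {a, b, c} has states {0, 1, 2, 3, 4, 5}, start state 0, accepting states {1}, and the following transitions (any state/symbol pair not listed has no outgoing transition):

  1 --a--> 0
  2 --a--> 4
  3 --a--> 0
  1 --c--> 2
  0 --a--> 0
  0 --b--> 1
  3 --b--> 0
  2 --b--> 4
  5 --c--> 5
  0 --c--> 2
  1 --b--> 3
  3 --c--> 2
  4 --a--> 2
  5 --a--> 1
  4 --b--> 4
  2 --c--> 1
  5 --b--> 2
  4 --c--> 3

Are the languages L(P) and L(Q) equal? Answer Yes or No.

Yes

Exploring the product automaton P × Q from the start pair (s0, 0), following both machines on each input symbol, reaches 5 state pairs: (s0, 0), (s3, 1), (s1, 2), (s4, 3), (s2, 4).
P accepts in {s3} and Q accepts in {1}. In every reachable pair the two components are either both accepting — (s3, 1) — or both non-accepting, so no string is accepted by exactly one of the machines: L(P) \ L(Q) and L(Q) \ L(P) are both empty.
Hence every string is accepted by P iff it is accepted by Q, and the two languages coincide.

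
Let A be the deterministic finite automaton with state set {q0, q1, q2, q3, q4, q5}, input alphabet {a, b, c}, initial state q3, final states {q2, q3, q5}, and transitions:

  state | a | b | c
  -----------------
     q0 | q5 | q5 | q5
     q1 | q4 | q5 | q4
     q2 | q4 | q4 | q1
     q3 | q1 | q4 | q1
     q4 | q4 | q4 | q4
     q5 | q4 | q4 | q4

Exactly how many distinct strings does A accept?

3

The useful subgraph on states {q1, q3, q5} is acyclic, so L(A) is finite; the longest accepting path visits 3 useful states, giving maximum string length 2.
Counting accepting paths from q3 by length: 1 of length 0, 2 of length 2. Total 3.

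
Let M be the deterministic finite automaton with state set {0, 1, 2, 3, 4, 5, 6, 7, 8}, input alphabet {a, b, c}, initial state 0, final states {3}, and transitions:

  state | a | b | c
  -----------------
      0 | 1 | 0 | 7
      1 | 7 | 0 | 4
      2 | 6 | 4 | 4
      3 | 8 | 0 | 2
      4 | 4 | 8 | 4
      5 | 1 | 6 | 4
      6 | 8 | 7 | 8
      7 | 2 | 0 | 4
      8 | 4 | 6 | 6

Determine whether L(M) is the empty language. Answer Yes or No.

Yes

The states reachable from the start state are {0, 1, 2, 4, 6, 7, 8}.
None of the accepting states {3} is reachable, so no string is accepted and L(M) = ∅.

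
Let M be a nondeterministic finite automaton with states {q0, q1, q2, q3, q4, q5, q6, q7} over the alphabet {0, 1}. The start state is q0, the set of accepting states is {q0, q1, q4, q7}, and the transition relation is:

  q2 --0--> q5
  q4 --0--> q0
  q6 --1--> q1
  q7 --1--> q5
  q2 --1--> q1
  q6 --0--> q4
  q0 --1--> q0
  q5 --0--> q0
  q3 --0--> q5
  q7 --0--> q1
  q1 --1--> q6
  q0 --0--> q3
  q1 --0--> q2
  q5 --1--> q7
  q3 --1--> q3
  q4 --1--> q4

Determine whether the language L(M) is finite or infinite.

State q0 is reachable from the start and can reach an accepting state, and it lies on the cycle q0 → q0.
Traversing that cycle any number of times yields accepted strings of unbounded length, so the language is infinite.

infinite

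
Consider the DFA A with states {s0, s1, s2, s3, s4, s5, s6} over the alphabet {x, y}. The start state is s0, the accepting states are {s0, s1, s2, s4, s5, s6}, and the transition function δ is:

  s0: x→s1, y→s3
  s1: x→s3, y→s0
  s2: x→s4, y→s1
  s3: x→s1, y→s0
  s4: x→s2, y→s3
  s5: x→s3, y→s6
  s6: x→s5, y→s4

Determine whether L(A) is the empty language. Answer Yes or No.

No

The empty string ε is accepted: the run s0 ends in the accepting state s0.
Since at least one string is accepted, L(A) is not empty.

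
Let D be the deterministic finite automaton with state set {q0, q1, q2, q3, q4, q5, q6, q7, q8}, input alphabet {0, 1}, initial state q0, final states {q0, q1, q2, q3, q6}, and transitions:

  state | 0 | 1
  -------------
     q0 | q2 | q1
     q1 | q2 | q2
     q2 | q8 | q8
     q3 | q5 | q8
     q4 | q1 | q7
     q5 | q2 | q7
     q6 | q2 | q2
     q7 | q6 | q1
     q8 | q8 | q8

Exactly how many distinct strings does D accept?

The useful subgraph on states {q0, q1, q2} is acyclic, so L(D) is finite; the longest accepting path visits 3 useful states, giving maximum string length 2.
Counting accepting paths from q0 by length: 1 of length 0, 2 of length 1, 2 of length 2. Total 5.

5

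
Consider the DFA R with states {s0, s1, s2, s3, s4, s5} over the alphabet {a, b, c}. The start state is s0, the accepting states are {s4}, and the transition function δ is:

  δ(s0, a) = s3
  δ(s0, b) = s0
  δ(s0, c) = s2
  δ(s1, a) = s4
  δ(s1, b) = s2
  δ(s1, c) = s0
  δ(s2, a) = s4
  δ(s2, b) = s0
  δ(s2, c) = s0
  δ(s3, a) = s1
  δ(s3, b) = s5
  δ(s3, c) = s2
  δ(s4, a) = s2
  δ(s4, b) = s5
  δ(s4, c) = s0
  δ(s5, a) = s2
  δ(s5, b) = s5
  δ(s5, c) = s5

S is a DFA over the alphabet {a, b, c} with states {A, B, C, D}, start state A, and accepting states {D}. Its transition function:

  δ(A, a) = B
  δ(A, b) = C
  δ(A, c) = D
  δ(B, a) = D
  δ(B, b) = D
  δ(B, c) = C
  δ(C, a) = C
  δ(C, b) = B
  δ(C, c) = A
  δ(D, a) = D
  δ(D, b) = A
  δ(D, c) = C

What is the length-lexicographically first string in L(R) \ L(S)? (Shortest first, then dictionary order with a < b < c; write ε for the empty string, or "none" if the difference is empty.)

aca

The string aca is accepted by R but not by S.
No shorter string lies in the difference, and aca is the lexicographically first length-3 string in L(R) \ L(S).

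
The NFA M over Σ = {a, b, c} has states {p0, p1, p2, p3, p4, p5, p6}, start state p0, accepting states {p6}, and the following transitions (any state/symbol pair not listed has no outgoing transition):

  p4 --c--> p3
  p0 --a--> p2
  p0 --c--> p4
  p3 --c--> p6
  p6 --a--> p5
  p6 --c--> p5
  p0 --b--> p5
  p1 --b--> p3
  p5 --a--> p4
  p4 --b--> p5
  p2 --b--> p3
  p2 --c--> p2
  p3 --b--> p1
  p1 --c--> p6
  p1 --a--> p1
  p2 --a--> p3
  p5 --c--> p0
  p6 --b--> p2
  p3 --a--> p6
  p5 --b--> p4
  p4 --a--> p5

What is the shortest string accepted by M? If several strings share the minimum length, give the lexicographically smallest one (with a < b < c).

aaa

A breadth-first search from p0 reaches an accepting state first via the path p0 → p2 → p3 → p6 on input aaa.
No string of length < 3 is accepted (BFS exhausts all shorter strings without reaching an accepting state), and aaa is the lexicographically least accepting string of length 3.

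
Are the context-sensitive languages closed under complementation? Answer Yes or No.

Yes

The context-sensitive languages are exactly NSPACE(n), and by the Immerman–Szelepcsényi theorem nondeterministic space classes (from log n up) are closed under complement.
So the context-sensitive languages are closed under complement.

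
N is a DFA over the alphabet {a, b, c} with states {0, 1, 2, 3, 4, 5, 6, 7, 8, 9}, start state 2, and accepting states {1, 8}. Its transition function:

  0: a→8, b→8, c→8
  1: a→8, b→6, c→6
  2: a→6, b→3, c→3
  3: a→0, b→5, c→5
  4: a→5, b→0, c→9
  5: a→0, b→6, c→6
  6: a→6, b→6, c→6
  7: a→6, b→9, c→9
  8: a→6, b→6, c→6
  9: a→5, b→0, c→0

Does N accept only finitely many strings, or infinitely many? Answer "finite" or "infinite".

finite

The useful states (reachable from 2 and able to reach an accepting state) are {0, 2, 3, 5, 8}.
Restricted to these states the transition graph has no cycle, so every accepting path has bounded length and L is finite.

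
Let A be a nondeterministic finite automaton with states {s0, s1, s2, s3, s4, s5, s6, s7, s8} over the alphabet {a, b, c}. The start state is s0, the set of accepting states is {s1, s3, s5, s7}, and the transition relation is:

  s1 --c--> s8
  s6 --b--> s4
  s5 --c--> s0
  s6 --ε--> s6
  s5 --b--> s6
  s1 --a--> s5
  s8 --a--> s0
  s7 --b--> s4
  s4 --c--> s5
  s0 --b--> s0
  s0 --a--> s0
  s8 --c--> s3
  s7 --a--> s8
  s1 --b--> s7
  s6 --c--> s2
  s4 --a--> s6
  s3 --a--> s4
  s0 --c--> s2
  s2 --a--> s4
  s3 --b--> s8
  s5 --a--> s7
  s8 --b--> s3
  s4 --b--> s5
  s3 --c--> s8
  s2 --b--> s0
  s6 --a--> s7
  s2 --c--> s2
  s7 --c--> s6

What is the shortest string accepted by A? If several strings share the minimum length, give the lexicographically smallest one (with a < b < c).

cab

A breadth-first search from s0 reaches an accepting state first via the path s0 → s2 → s4 → s5 on input cab.
No string of length < 3 is accepted (BFS exhausts all shorter strings without reaching an accepting state), and cab is the lexicographically least accepting string of length 3.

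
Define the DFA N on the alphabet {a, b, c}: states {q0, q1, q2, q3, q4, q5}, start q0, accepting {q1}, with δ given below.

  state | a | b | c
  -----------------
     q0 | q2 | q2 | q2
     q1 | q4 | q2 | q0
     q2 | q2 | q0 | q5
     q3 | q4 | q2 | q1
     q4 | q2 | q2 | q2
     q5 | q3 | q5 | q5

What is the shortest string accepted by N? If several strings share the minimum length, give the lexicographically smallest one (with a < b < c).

acac

A breadth-first search from q0 reaches an accepting state first via the path q0 → q2 → q5 → q3 → q1 on input acac.
No string of length < 4 is accepted (BFS exhausts all shorter strings without reaching an accepting state), and acac is the lexicographically least accepting string of length 4.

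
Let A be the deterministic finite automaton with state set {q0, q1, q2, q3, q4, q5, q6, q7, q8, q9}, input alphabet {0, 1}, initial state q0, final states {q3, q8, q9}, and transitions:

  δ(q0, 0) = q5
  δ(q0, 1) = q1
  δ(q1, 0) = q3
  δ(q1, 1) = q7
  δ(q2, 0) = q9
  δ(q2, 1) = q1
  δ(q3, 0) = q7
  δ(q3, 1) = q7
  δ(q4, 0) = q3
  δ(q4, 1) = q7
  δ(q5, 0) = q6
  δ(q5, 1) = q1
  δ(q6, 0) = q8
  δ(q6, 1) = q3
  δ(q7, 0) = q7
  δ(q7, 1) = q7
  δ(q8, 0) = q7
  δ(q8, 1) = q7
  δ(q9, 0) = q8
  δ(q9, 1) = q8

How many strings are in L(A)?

The useful subgraph on states {q0, q1, q3, q5, q6, q8} is acyclic, so L(A) is finite; the longest accepting path visits 4 useful states, giving maximum string length 3.
Counting accepting paths from q0 by length: 1 of length 2, 3 of length 3. Total 4.

4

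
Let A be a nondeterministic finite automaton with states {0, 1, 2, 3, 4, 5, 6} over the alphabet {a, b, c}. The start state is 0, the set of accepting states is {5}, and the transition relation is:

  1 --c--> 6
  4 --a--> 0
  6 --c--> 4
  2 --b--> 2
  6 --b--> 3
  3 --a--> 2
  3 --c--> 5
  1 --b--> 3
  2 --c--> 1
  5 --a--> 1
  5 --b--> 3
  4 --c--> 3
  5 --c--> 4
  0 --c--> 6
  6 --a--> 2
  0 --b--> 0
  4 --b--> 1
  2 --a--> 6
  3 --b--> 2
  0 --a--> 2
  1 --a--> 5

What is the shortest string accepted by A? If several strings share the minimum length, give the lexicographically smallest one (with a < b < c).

aca

A breadth-first search from 0 reaches an accepting state first via the path 0 → 2 → 1 → 5 on input aca.
No string of length < 3 is accepted (BFS exhausts all shorter strings without reaching an accepting state), and aca is the lexicographically least accepting string of length 3.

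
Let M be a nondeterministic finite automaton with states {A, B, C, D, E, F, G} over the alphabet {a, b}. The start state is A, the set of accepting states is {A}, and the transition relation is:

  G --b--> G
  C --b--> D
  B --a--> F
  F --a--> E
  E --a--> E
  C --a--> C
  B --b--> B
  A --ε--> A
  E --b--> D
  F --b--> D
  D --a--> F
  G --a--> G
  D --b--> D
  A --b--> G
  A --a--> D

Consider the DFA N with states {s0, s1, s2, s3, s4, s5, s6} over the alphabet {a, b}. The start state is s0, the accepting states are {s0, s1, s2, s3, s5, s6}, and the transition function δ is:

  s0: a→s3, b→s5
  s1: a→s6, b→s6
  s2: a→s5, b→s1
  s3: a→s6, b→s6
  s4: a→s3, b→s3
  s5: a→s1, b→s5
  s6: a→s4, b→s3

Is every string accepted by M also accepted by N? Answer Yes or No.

Exploring the product automaton M × N from the start pair (A, s0), following both machines on each input symbol, reaches 13 state pairs: (A, s0), (D, s3), (G, s5), (F, s6), (D, s6), (G, s1), (E, s4), (F, s4), (G, s6), (E, s3), (G, s4), (G, s3), (E, s6).
M accepts in {A} and N accepts in {s0, s1, s2, s3, s5, s6}. The reachable pairs whose M-component is accepting are (A, s0); in each of them the N-component is accepting too, so the product for L(M) \ L(N) (M-component accepting, N-component rejecting) has no reachable accepting pair and the difference is empty.
Hence every string in L(M) is also in L(N).

Yes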